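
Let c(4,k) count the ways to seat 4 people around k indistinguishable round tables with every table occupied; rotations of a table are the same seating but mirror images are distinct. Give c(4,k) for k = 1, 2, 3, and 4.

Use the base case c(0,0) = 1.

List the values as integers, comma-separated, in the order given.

6, 11, 6, 1

i=1: T(1,1)=1+0·0=1
i=2: T(2,1)=0+1·1=1 | T(2,2)=1+1·0=1
i=3: T(3,1)=0+2·1=2 | T(3,2)=1+2·1=3 | T(3,3)=1+2·0=1
i=4: T(4,1)=0+3·2=6 | T(4,2)=2+3·3=11 | T(4,3)=3+3·1=6 | T(4,4)=1+3·0=1
Read c(4,1) = 6, c(4,2) = 11, c(4,3) = 6, c(4,4) = 1.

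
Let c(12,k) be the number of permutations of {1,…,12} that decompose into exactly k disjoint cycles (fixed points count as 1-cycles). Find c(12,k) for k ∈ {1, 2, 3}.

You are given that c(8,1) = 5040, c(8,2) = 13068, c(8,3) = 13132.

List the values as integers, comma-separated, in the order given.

@9  (9,1):5040·8+0→40320, (9,2):13068·8+5040→109584, (9,3):13132·8+13068→118124
@10  (10,1):40320·9+0→362880, (10,2):109584·9+40320→1026576, (10,3):118124·9+109584→1172700
@11  (11,1):362880·10+0→3628800, (11,2):1026576·10+362880→10628640, (11,3):1172700·10+1026576→12753576
@12  (12,1):3628800·11+0→39916800, (12,2):10628640·11+3628800→120543840, (12,3):12753576·11+10628640→150917976
Read c(12,1) = 39916800, c(12,2) = 120543840, c(12,3) = 150917976.

39916800, 120543840, 150917976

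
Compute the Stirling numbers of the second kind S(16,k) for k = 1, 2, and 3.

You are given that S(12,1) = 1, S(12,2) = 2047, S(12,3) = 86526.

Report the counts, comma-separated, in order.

[13] T[13,1]:1*1+0=1 · T[13,2]:2*2047+1=4095 · T[13,3]:3*86526+2047=261625
[14] T[14,1]:1*1+0=1 · T[14,2]:2*4095+1=8191 · T[14,3]:3*261625+4095=788970
[15] T[15,1]:1*1+0=1 · T[15,2]:2*8191+1=16383 · T[15,3]:3*788970+8191=2375101
[16] T[16,1]:1*1+0=1 · T[16,2]:2*16383+1=32767 · T[16,3]:3*2375101+16383=7141686
Read S(16,1) = 1, S(16,2) = 32767, S(16,3) = 7141686.

1, 32767, 7141686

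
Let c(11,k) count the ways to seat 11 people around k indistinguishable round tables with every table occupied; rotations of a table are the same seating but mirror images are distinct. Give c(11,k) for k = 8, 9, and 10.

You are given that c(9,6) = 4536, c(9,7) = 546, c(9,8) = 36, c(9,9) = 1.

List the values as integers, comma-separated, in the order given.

18150, 1320, 55

row 10: T[10][7]=9·546+4536=9450  T[10][8]=9·36+546=870  T[10][9]=9·1+36=45  T[10][10]=9·0+1=1
row 11: T[11][8]=10·870+9450=18150  T[11][9]=10·45+870=1320  T[11][10]=10·1+45=55
Read c(11,8) = 18150, c(11,9) = 1320, c(11,10) = 55.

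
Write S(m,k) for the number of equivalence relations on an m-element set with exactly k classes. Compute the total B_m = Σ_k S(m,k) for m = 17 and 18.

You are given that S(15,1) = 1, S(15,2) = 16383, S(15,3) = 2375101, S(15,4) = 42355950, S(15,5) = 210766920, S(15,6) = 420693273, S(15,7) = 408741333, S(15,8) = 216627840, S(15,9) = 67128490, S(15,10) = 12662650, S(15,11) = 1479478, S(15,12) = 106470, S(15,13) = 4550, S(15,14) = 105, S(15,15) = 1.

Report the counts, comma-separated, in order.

r16: T_16,1=1×1+0=1; T_16,2=2×16383+1=32767; T_16,3=3×2375101+16383=7141686; T_16,4=4×42355950+2375101=171798901; T_16,5=5×210766920+42355950=1096190550; T_16,6=6×420693273+210766920=2734926558; T_16,7=7×408741333+420693273=3281882604; T_16,8=8×216627840+408741333=2141764053; T_16,9=9×67128490+216627840=820784250; T_16,10=10×12662650+67128490=193754990; T_16,11=11×1479478+12662650=28936908; T_16,12=12×106470+1479478=2757118; T_16,13=13×4550+106470=165620; T_16,14=14×105+4550=6020; T_16,15=15×1+105=120; T_16,16=16×0+1=1
r17: T_17,1=1×1+0=1; T_17,2=2×32767+1=65535; T_17,3=3×7141686+32767=21457825; T_17,4=4×171798901+7141686=694337290; T_17,5=5×1096190550+171798901=5652751651; T_17,6=6×2734926558+1096190550=17505749898; T_17,7=7×3281882604+2734926558=25708104786; T_17,8=8×2141764053+3281882604=20415995028; T_17,9=9×820784250+2141764053=9528822303; T_17,10=10×193754990+820784250=2758334150; T_17,11=11×28936908+193754990=512060978; T_17,12=12×2757118+28936908=62022324; T_17,13=13×165620+2757118=4910178; T_17,14=14×6020+165620=249900; T_17,15=15×120+6020=7820; T_17,16=16×1+120=136; T_17,17=17×0+1=1
r18: T_18,1=1×1+0=1; T_18,2=2×65535+1=131071; T_18,3=3×21457825+65535=64439010; T_18,4=4×694337290+21457825=2798806985; T_18,5=5×5652751651+694337290=28958095545; T_18,6=6×17505749898+5652751651=110687251039; T_18,7=7×25708104786+17505749898=197462483400; T_18,8=8×20415995028+25708104786=189036065010; T_18,9=9×9528822303+20415995028=106175395755; T_18,10=10×2758334150+9528822303=37112163803; T_18,11=11×512060978+2758334150=8391004908; T_18,12=12×62022324+512060978=1256328866; T_18,13=13×4910178+62022324=125854638; T_18,14=14×249900+4910178=8408778; T_18,15=15×7820+249900=367200; T_18,16=16×136+7820=9996; T_18,17=17×1+136=153; T_18,18=18×0+1=1
B_17 = ΣS(17,k) = 1+65535+21457825+694337290+5652751651+17505749898+25708104786+20415995028+9528822303+2758334150+512060978+62022324+4910178+249900+7820+136+1 = 82864869804
B_18 = ΣS(18,k) = 1+131071+64439010+2798806985+28958095545+110687251039+197462483400+189036065010+106175395755+37112163803+8391004908+1256328866+125854638+8408778+367200+9996+153+1 = 682076806159

82864869804, 682076806159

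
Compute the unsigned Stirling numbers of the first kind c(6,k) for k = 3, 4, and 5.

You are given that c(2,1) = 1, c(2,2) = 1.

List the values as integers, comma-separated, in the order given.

row 3: T[3][1]=2·1+0=2  T[3][2]=2·1+1=3  T[3][3]=2·0+1=1
row 4: T[4][1]=3·2+0=6  T[4][2]=3·3+2=11  T[4][3]=3·1+3=6  T[4][4]=3·0+1=1
row 5: T[5][2]=4·11+6=50  T[5][3]=4·6+11=35  T[5][4]=4·1+6=10  T[5][5]=4·0+1=1
row 6: T[6][3]=5·35+50=225  T[6][4]=5·10+35=85  T[6][5]=5·1+10=15
Read c(6,3) = 225, c(6,4) = 85, c(6,5) = 15.

225, 85, 15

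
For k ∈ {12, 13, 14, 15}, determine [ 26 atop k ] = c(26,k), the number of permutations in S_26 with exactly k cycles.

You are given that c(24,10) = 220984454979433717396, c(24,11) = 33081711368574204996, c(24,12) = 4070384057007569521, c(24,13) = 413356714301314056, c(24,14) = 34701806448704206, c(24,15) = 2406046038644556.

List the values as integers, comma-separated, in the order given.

4284218746244111474800, 480544558742733545125, 45145946926994481865, 3557372853474553750

[25] T[25,11]:24*33081711368574204996+220984454979433717396=1014945527825214637300 · T[25,12]:24*4070384057007569521+33081711368574204996=130770928736755873500 · T[25,13]:24*413356714301314056+4070384057007569521=13990945200239106865 · T[25,14]:24*34701806448704206+413356714301314056=1246200069070215000 · T[25,15]:24*2406046038644556+34701806448704206=92446911376173550
[26] T[26,12]:25*130770928736755873500+1014945527825214637300=4284218746244111474800 · T[26,13]:25*13990945200239106865+130770928736755873500=480544558742733545125 · T[26,14]:25*1246200069070215000+13990945200239106865=45145946926994481865 · T[26,15]:25*92446911376173550+1246200069070215000=3557372853474553750
Read c(26,12) = 4284218746244111474800, c(26,13) = 480544558742733545125, c(26,14) = 45145946926994481865, c(26,15) = 3557372853474553750.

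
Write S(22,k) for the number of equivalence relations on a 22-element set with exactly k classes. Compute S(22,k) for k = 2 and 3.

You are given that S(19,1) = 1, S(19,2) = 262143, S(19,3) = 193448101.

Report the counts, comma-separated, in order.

i=20: T(20,1)=0+1·1=1 | T(20,2)=1+2·262143=524287 | T(20,3)=262143+3·193448101=580606446
i=21: T(21,1)=0+1·1=1 | T(21,2)=1+2·524287=1048575 | T(21,3)=524287+3·580606446=1742343625
i=22: T(22,2)=1+2·1048575=2097151 | T(22,3)=1048575+3·1742343625=5228079450
Read S(22,2) = 2097151, S(22,3) = 5228079450.

2097151, 5228079450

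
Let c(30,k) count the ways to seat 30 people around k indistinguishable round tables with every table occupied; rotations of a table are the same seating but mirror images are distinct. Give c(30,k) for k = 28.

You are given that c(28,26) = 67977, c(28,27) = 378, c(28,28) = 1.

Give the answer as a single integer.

i=29: T(29,27)=67977+28·378=78561 | T(29,28)=378+28·1=406
i=30: T(30,28)=78561+29·406=90335
Read c(30,28) = 90335.

90335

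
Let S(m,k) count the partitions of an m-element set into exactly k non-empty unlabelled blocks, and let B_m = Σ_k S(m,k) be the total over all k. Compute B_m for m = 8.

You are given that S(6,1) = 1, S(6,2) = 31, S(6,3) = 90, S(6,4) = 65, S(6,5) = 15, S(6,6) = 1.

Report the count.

4140

i=7: T(7,1)=0+1·1=1 | T(7,2)=1+2·31=63 | T(7,3)=31+3·90=301 | T(7,4)=90+4·65=350 | T(7,5)=65+5·15=140 | T(7,6)=15+6·1=21 | T(7,7)=1+7·0=1
i=8: T(8,1)=0+1·1=1 | T(8,2)=1+2·63=127 | T(8,3)=63+3·301=966 | T(8,4)=301+4·350=1701 | T(8,5)=350+5·140=1050 | T(8,6)=140+6·21=266 | T(8,7)=21+7·1=28 | T(8,8)=1+8·0=1
B_8 = ΣS(8,k) = 1+127+966+1701+1050+266+28+1 = 4140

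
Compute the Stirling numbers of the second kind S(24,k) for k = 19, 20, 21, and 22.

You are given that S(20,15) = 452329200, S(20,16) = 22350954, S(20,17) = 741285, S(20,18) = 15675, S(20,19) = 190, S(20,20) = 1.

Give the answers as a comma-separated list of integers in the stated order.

@21  (21,16):22350954·16+452329200→809944464, (21,17):741285·17+22350954→34952799, (21,18):15675·18+741285→1023435, (21,19):190·19+15675→19285, (21,20):1·20+190→210, (21,21):0·21+1→1
@22  (22,17):34952799·17+809944464→1404142047, (22,18):1023435·18+34952799→53374629, (22,19):19285·19+1023435→1389850, (22,20):210·20+19285→23485, (22,21):1·21+210→231, (22,22):0·22+1→1
@23  (23,18):53374629·18+1404142047→2364885369, (23,19):1389850·19+53374629→79781779, (23,20):23485·20+1389850→1859550, (23,21):231·21+23485→28336, (23,22):1·22+231→253
@24  (24,19):79781779·19+2364885369→3880739170, (24,20):1859550·20+79781779→116972779, (24,21):28336·21+1859550→2454606, (24,22):253·22+28336→33902
Read S(24,19) = 3880739170, S(24,20) = 116972779, S(24,21) = 2454606, S(24,22) = 33902.

3880739170, 116972779, 2454606, 33902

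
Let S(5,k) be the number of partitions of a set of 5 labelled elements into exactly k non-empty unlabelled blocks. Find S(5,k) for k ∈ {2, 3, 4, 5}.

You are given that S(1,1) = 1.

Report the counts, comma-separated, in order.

r2: T_2,1=1×1+0=1; T_2,2=2×0+1=1
r3: T_3,1=1×1+0=1; T_3,2=2×1+1=3; T_3,3=3×0+1=1
r4: T_4,1=1×1+0=1; T_4,2=2×3+1=7; T_4,3=3×1+3=6; T_4,4=4×0+1=1
r5: T_5,2=2×7+1=15; T_5,3=3×6+7=25; T_5,4=4×1+6=10; T_5,5=5×0+1=1
Read S(5,2) = 15, S(5,3) = 25, S(5,4) = 10, S(5,5) = 1.

15, 25, 10, 1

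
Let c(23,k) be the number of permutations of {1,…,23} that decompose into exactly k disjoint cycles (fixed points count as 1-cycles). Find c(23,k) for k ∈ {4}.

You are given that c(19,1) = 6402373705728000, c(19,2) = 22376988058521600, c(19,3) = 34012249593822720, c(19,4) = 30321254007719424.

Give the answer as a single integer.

@20  (20,1):6402373705728000·19+0→121645100408832000, (20,2):22376988058521600·19+6402373705728000→431565146817638400, (20,3):34012249593822720·19+22376988058521600→668609730341153280, (20,4):30321254007719424·19+34012249593822720→610116075740491776
@21  (21,2):431565146817638400·20+121645100408832000→8752948036761600000, (21,3):668609730341153280·20+431565146817638400→13803759753640704000, (21,4):610116075740491776·20+668609730341153280→12870931245150988800
@22  (22,3):13803759753640704000·21+8752948036761600000→298631902863216384000, (22,4):12870931245150988800·21+13803759753640704000→284093315901811468800
@23  (23,4):284093315901811468800·22+298631902863216384000→6548684852703068697600
Read c(23,4) = 6548684852703068697600.

6548684852703068697600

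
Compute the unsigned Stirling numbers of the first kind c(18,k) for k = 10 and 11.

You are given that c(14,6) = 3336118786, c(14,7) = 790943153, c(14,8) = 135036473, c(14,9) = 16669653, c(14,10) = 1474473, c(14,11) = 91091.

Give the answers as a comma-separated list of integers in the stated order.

577924894833, 60202693980

i=15: T(15,7)=3336118786+14·790943153=14409322928 | T(15,8)=790943153+14·135036473=2681453775 | T(15,9)=135036473+14·16669653=368411615 | T(15,10)=16669653+14·1474473=37312275 | T(15,11)=1474473+14·91091=2749747
i=16: T(16,8)=14409322928+15·2681453775=54631129553 | T(16,9)=2681453775+15·368411615=8207628000 | T(16,10)=368411615+15·37312275=928095740 | T(16,11)=37312275+15·2749747=78558480
i=17: T(17,9)=54631129553+16·8207628000=185953177553 | T(17,10)=8207628000+16·928095740=23057159840 | T(17,11)=928095740+16·78558480=2185031420
i=18: T(18,10)=185953177553+17·23057159840=577924894833 | T(18,11)=23057159840+17·2185031420=60202693980
Read c(18,10) = 577924894833, c(18,11) = 60202693980.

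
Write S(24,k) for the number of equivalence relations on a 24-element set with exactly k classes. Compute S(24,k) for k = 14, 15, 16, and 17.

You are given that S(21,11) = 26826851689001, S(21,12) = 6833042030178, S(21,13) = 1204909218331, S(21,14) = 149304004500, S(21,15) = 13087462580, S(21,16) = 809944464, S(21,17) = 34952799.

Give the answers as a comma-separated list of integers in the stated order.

1362091021641000, 195820242247080, 20677182465555, 1610949936915

i=22: T(22,12)=26826851689001+12·6833042030178=108823356051137 | T(22,13)=6833042030178+13·1204909218331=22496861868481 | T(22,14)=1204909218331+14·149304004500=3295165281331 | T(22,15)=149304004500+15·13087462580=345615943200 | T(22,16)=13087462580+16·809944464=26046574004 | T(22,17)=809944464+17·34952799=1404142047
i=23: T(23,13)=108823356051137+13·22496861868481=401282560341390 | T(23,14)=22496861868481+14·3295165281331=68629175807115 | T(23,15)=3295165281331+15·345615943200=8479404429331 | T(23,16)=345615943200+16·26046574004=762361127264 | T(23,17)=26046574004+17·1404142047=49916988803
i=24: T(24,14)=401282560341390+14·68629175807115=1362091021641000 | T(24,15)=68629175807115+15·8479404429331=195820242247080 | T(24,16)=8479404429331+16·762361127264=20677182465555 | T(24,17)=762361127264+17·49916988803=1610949936915
Read S(24,14) = 1362091021641000, S(24,15) = 195820242247080, S(24,16) = 20677182465555, S(24,17) = 1610949936915.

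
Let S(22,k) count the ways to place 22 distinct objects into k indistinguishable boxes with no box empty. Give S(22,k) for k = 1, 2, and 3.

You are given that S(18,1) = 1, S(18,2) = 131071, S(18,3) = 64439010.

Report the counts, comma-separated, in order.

1, 2097151, 5228079450

r19: T_19,1=1×1+0=1; T_19,2=2×131071+1=262143; T_19,3=3×64439010+131071=193448101
r20: T_20,1=1×1+0=1; T_20,2=2×262143+1=524287; T_20,3=3×193448101+262143=580606446
r21: T_21,1=1×1+0=1; T_21,2=2×524287+1=1048575; T_21,3=3×580606446+524287=1742343625
r22: T_22,1=1×1+0=1; T_22,2=2×1048575+1=2097151; T_22,3=3×1742343625+1048575=5228079450
Read S(22,1) = 1, S(22,2) = 2097151, S(22,3) = 5228079450.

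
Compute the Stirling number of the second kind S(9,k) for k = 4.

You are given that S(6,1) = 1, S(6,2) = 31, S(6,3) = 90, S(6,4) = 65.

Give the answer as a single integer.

i=7: T(7,2)=1+2·31=63 | T(7,3)=31+3·90=301 | T(7,4)=90+4·65=350
i=8: T(8,3)=63+3·301=966 | T(8,4)=301+4·350=1701
i=9: T(9,4)=966+4·1701=7770
Read S(9,4) = 7770.

7770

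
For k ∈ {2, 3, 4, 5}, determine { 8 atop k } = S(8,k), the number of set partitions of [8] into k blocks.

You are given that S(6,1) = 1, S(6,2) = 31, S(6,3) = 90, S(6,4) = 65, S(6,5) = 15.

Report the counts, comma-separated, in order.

127, 966, 1701, 1050

[7] T[7,1]:1*1+0=1 · T[7,2]:2*31+1=63 · T[7,3]:3*90+31=301 · T[7,4]:4*65+90=350 · T[7,5]:5*15+65=140
[8] T[8,2]:2*63+1=127 · T[8,3]:3*301+63=966 · T[8,4]:4*350+301=1701 · T[8,5]:5*140+350=1050
Read S(8,2) = 127, S(8,3) = 966, S(8,4) = 1701, S(8,5) = 1050.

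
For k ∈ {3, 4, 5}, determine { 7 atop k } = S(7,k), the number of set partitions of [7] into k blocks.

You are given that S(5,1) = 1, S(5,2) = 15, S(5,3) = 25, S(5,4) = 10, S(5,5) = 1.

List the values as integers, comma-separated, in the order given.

301, 350, 140

@6  (6,2):15·2+1→31, (6,3):25·3+15→90, (6,4):10·4+25→65, (6,5):1·5+10→15
@7  (7,3):90·3+31→301, (7,4):65·4+90→350, (7,5):15·5+65→140
Read S(7,3) = 301, S(7,4) = 350, S(7,5) = 140.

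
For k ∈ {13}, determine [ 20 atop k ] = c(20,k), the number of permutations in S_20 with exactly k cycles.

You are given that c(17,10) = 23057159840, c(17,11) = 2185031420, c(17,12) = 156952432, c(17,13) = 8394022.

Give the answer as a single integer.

342252511900

i=18: T(18,11)=23057159840+17·2185031420=60202693980 | T(18,12)=2185031420+17·156952432=4853222764 | T(18,13)=156952432+17·8394022=299650806
i=19: T(19,12)=60202693980+18·4853222764=147560703732 | T(19,13)=4853222764+18·299650806=10246937272
i=20: T(20,13)=147560703732+19·10246937272=342252511900
Read c(20,13) = 342252511900.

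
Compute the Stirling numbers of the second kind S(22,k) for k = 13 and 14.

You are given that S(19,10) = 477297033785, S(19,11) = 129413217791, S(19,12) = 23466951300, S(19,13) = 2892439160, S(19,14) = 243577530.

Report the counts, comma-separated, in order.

22496861868481, 3295165281331

[20] T[20,11]:11*129413217791+477297033785=1900842429486 · T[20,12]:12*23466951300+129413217791=411016633391 · T[20,13]:13*2892439160+23466951300=61068660380 · T[20,14]:14*243577530+2892439160=6302524580
[21] T[21,12]:12*411016633391+1900842429486=6833042030178 · T[21,13]:13*61068660380+411016633391=1204909218331 · T[21,14]:14*6302524580+61068660380=149304004500
[22] T[22,13]:13*1204909218331+6833042030178=22496861868481 · T[22,14]:14*149304004500+1204909218331=3295165281331
Read S(22,13) = 22496861868481, S(22,14) = 3295165281331.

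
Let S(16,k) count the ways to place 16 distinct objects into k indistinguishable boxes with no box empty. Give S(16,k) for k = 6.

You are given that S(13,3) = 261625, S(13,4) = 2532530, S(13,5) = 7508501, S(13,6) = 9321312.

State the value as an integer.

row 14: T[14][4]=4·2532530+261625=10391745  T[14][5]=5·7508501+2532530=40075035  T[14][6]=6·9321312+7508501=63436373
row 15: T[15][5]=5·40075035+10391745=210766920  T[15][6]=6·63436373+40075035=420693273
row 16: T[16][6]=6·420693273+210766920=2734926558
Read S(16,6) = 2734926558.

2734926558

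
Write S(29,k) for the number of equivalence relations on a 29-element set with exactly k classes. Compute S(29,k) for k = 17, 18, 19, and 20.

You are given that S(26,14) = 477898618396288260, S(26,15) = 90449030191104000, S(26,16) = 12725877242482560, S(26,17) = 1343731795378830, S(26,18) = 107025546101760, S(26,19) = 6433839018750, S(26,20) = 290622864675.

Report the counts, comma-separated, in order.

i=27: T(27,15)=477898618396288260+15·90449030191104000=1834634071262848260 | T(27,16)=90449030191104000+16·12725877242482560=294063066070824960 | T(27,17)=12725877242482560+17·1343731795378830=35569317763922670 | T(27,18)=1343731795378830+18·107025546101760=3270191625210510 | T(27,19)=107025546101760+19·6433839018750=229268487458010 | T(27,20)=6433839018750+20·290622864675=12246296312250
i=28: T(28,16)=1834634071262848260+16·294063066070824960=6539643128396047620 | T(28,17)=294063066070824960+17·35569317763922670=898741468057510350 | T(28,18)=35569317763922670+18·3270191625210510=94432767017711850 | T(28,19)=3270191625210510+19·229268487458010=7626292886912700 | T(28,20)=229268487458010+20·12246296312250=474194413703010
i=29: T(29,17)=6539643128396047620+17·898741468057510350=21818248085373723570 | T(29,18)=898741468057510350+18·94432767017711850=2598531274376323650 | T(29,19)=94432767017711850+19·7626292886912700=239332331869053150 | T(29,20)=7626292886912700+20·474194413703010=17110181160972900
Read S(29,17) = 21818248085373723570, S(29,18) = 2598531274376323650, S(29,19) = 239332331869053150, S(29,20) = 17110181160972900.

21818248085373723570, 2598531274376323650, 239332331869053150, 17110181160972900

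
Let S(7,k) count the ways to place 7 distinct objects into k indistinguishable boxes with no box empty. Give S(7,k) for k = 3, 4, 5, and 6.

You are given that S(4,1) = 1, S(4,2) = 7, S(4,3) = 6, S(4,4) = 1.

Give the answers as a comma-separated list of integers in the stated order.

@5  (5,1):1·1+0→1, (5,2):7·2+1→15, (5,3):6·3+7→25, (5,4):1·4+6→10, (5,5):0·5+1→1
@6  (6,2):15·2+1→31, (6,3):25·3+15→90, (6,4):10·4+25→65, (6,5):1·5+10→15, (6,6):0·6+1→1
@7  (7,3):90·3+31→301, (7,4):65·4+90→350, (7,5):15·5+65→140, (7,6):1·6+15→21
Read S(7,3) = 301, S(7,4) = 350, S(7,5) = 140, S(7,6) = 21.

301, 350, 140, 21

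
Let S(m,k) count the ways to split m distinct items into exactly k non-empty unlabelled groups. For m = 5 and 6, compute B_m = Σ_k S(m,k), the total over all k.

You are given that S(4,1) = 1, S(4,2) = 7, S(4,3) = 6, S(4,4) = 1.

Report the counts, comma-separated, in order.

row 5: T[5][1]=1·1+0=1  T[5][2]=2·7+1=15  T[5][3]=3·6+7=25  T[5][4]=4·1+6=10  T[5][5]=5·0+1=1
row 6: T[6][1]=1·1+0=1  T[6][2]=2·15+1=31  T[6][3]=3·25+15=90  T[6][4]=4·10+25=65  T[6][5]=5·1+10=15  T[6][6]=6·0+1=1
B_5 = ΣS(5,k) = 1+15+25+10+1 = 52
B_6 = ΣS(6,k) = 1+31+90+65+15+1 = 203

52, 203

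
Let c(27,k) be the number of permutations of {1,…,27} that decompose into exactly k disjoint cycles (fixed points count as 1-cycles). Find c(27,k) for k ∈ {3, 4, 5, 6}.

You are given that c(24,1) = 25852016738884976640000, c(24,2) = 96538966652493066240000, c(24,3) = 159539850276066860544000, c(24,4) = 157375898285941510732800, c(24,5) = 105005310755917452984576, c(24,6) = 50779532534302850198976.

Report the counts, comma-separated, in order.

2671674589068831403868160000, 2761307967193712729035776000, 1945067308917524165279692800, 1000903392113435450162625024

[25] T[25,1]:24*25852016738884976640000+0=620448401733239439360000 · T[25,2]:24*96538966652493066240000+25852016738884976640000=2342787216398718566400000 · T[25,3]:24*159539850276066860544000+96538966652493066240000=3925495373278097719296000 · T[25,4]:24*157375898285941510732800+159539850276066860544000=3936561409138663118131200 · T[25,5]:24*105005310755917452984576+157375898285941510732800=2677503356427960382362624 · T[25,6]:24*50779532534302850198976+105005310755917452984576=1323714091579185857760000
[26] T[26,2]:25*2342787216398718566400000+620448401733239439360000=59190128811701203599360000 · T[26,3]:25*3925495373278097719296000+2342787216398718566400000=100480171548351161548800000 · T[26,4]:25*3936561409138663118131200+3925495373278097719296000=102339530601744675672576000 · T[26,5]:25*2677503356427960382362624+3936561409138663118131200=70874145319837672677196800 · T[26,6]:25*1323714091579185857760000+2677503356427960382362624=35770355645907606826362624
[27] T[27,3]:26*100480171548351161548800000+59190128811701203599360000=2671674589068831403868160000 · T[27,4]:26*102339530601744675672576000+100480171548351161548800000=2761307967193712729035776000 · T[27,5]:26*70874145319837672677196800+102339530601744675672576000=1945067308917524165279692800 · T[27,6]:26*35770355645907606826362624+70874145319837672677196800=1000903392113435450162625024
Read c(27,3) = 2671674589068831403868160000, c(27,4) = 2761307967193712729035776000, c(27,5) = 1945067308917524165279692800, c(27,6) = 1000903392113435450162625024.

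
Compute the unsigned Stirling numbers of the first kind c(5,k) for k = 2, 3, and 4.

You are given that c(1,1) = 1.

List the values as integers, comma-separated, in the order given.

50, 35, 10

row 2: T[2][1]=1·1+0=1  T[2][2]=1·0+1=1
row 3: T[3][1]=2·1+0=2  T[3][2]=2·1+1=3  T[3][3]=2·0+1=1
row 4: T[4][1]=3·2+0=6  T[4][2]=3·3+2=11  T[4][3]=3·1+3=6  T[4][4]=3·0+1=1
row 5: T[5][2]=4·11+6=50  T[5][3]=4·6+11=35  T[5][4]=4·1+6=10
Read c(5,2) = 50, c(5,3) = 35, c(5,4) = 10.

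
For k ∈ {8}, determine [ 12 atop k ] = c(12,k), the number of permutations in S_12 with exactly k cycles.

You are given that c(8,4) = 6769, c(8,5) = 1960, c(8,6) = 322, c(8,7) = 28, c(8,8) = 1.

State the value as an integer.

[9] T[9,5]:8*1960+6769=22449 · T[9,6]:8*322+1960=4536 · T[9,7]:8*28+322=546 · T[9,8]:8*1+28=36
[10] T[10,6]:9*4536+22449=63273 · T[10,7]:9*546+4536=9450 · T[10,8]:9*36+546=870
[11] T[11,7]:10*9450+63273=157773 · T[11,8]:10*870+9450=18150
[12] T[12,8]:11*18150+157773=357423
Read c(12,8) = 357423.

357423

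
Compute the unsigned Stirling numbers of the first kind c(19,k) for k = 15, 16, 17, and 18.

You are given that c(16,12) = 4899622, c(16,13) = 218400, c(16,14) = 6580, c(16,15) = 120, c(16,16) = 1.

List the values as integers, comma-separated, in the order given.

22323822, 662796, 13566, 171

row 17: T[17][13]=16·218400+4899622=8394022  T[17][14]=16·6580+218400=323680  T[17][15]=16·120+6580=8500  T[17][16]=16·1+120=136  T[17][17]=16·0+1=1
row 18: T[18][14]=17·323680+8394022=13896582  T[18][15]=17·8500+323680=468180  T[18][16]=17·136+8500=10812  T[18][17]=17·1+136=153  T[18][18]=17·0+1=1
row 19: T[19][15]=18·468180+13896582=22323822  T[19][16]=18·10812+468180=662796  T[19][17]=18·153+10812=13566  T[19][18]=18·1+153=171
Read c(19,15) = 22323822, c(19,16) = 662796, c(19,17) = 13566, c(19,18) = 171.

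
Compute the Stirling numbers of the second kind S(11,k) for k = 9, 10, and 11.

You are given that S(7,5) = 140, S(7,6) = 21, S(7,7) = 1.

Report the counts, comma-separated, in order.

1155, 55, 1

[8] T[8,6]:6*21+140=266 · T[8,7]:7*1+21=28 · T[8,8]:8*0+1=1
[9] T[9,7]:7*28+266=462 · T[9,8]:8*1+28=36 · T[9,9]:9*0+1=1
[10] T[10,8]:8*36+462=750 · T[10,9]:9*1+36=45 · T[10,10]:10*0+1=1
[11] T[11,9]:9*45+750=1155 · T[11,10]:10*1+45=55 · T[11,11]:11*0+1=1
Read S(11,9) = 1155, S(11,10) = 55, S(11,11) = 1.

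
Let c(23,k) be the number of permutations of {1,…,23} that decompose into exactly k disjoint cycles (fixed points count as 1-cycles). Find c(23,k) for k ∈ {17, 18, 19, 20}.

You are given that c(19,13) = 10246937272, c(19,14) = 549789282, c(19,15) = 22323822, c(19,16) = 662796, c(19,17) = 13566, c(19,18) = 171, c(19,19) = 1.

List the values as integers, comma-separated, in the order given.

136717357942, 4546047198, 116896626, 2240315

row 20: T[20][14]=19·549789282+10246937272=20692933630  T[20][15]=19·22323822+549789282=973941900  T[20][16]=19·662796+22323822=34916946  T[20][17]=19·13566+662796=920550  T[20][18]=19·171+13566=16815  T[20][19]=19·1+171=190  T[20][20]=19·0+1=1
row 21: T[21][15]=20·973941900+20692933630=40171771630  T[21][16]=20·34916946+973941900=1672280820  T[21][17]=20·920550+34916946=53327946  T[21][18]=20·16815+920550=1256850  T[21][19]=20·190+16815=20615  T[21][20]=20·1+190=210
row 22: T[22][16]=21·1672280820+40171771630=75289668850  T[22][17]=21·53327946+1672280820=2792167686  T[22][18]=21·1256850+53327946=79721796  T[22][19]=21·20615+1256850=1689765  T[22][20]=21·210+20615=25025
row 23: T[23][17]=22·2792167686+75289668850=136717357942  T[23][18]=22·79721796+2792167686=4546047198  T[23][19]=22·1689765+79721796=116896626  T[23][20]=22·25025+1689765=2240315
Read c(23,17) = 136717357942, c(23,18) = 4546047198, c(23,19) = 116896626, c(23,20) = 2240315.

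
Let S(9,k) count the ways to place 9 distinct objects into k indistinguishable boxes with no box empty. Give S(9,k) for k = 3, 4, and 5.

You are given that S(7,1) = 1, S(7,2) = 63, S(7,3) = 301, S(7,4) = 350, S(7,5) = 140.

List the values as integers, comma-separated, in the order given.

3025, 7770, 6951

@8  (8,2):63·2+1→127, (8,3):301·3+63→966, (8,4):350·4+301→1701, (8,5):140·5+350→1050
@9  (9,3):966·3+127→3025, (9,4):1701·4+966→7770, (9,5):1050·5+1701→6951
Read S(9,3) = 3025, S(9,4) = 7770, S(9,5) = 6951.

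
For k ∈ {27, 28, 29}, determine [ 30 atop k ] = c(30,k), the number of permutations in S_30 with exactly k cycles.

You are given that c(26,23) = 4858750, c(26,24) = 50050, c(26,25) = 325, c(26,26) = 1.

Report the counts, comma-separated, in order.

11921175, 90335, 435

i=27: T(27,24)=4858750+26·50050=6160050 | T(27,25)=50050+26·325=58500 | T(27,26)=325+26·1=351 | T(27,27)=1+26·0=1
i=28: T(28,25)=6160050+27·58500=7739550 | T(28,26)=58500+27·351=67977 | T(28,27)=351+27·1=378 | T(28,28)=1+27·0=1
i=29: T(29,26)=7739550+28·67977=9642906 | T(29,27)=67977+28·378=78561 | T(29,28)=378+28·1=406 | T(29,29)=1+28·0=1
i=30: T(30,27)=9642906+29·78561=11921175 | T(30,28)=78561+29·406=90335 | T(30,29)=406+29·1=435
Read c(30,27) = 11921175, c(30,28) = 90335, c(30,29) = 435.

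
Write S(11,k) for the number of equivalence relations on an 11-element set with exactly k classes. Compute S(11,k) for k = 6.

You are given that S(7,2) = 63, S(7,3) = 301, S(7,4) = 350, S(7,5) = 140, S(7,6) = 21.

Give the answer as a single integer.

r8: T_8,3=3×301+63=966; T_8,4=4×350+301=1701; T_8,5=5×140+350=1050; T_8,6=6×21+140=266
r9: T_9,4=4×1701+966=7770; T_9,5=5×1050+1701=6951; T_9,6=6×266+1050=2646
r10: T_10,5=5×6951+7770=42525; T_10,6=6×2646+6951=22827
r11: T_11,6=6×22827+42525=179487
Read S(11,6) = 179487.

179487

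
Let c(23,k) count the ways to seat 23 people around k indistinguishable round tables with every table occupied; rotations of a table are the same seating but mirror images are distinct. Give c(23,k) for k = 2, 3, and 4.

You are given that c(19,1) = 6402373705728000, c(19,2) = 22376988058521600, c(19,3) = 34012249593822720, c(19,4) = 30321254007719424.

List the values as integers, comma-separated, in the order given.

4148476779335454720000, 6756146673770930688000, 6548684852703068697600

@20  (20,1):6402373705728000·19+0→121645100408832000, (20,2):22376988058521600·19+6402373705728000→431565146817638400, (20,3):34012249593822720·19+22376988058521600→668609730341153280, (20,4):30321254007719424·19+34012249593822720→610116075740491776
@21  (21,1):121645100408832000·20+0→2432902008176640000, (21,2):431565146817638400·20+121645100408832000→8752948036761600000, (21,3):668609730341153280·20+431565146817638400→13803759753640704000, (21,4):610116075740491776·20+668609730341153280→12870931245150988800
@22  (22,1):2432902008176640000·21+0→51090942171709440000, (22,2):8752948036761600000·21+2432902008176640000→186244810780170240000, (22,3):13803759753640704000·21+8752948036761600000→298631902863216384000, (22,4):12870931245150988800·21+13803759753640704000→284093315901811468800
@23  (23,2):186244810780170240000·22+51090942171709440000→4148476779335454720000, (23,3):298631902863216384000·22+186244810780170240000→6756146673770930688000, (23,4):284093315901811468800·22+298631902863216384000→6548684852703068697600
Read c(23,2) = 4148476779335454720000, c(23,3) = 6756146673770930688000, c(23,4) = 6548684852703068697600.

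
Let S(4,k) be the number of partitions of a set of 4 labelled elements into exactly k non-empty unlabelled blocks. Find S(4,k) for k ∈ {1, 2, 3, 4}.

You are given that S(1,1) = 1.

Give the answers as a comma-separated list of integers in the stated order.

@2  (2,1):1·1+0→1, (2,2):0·2+1→1
@3  (3,1):1·1+0→1, (3,2):1·2+1→3, (3,3):0·3+1→1
@4  (4,1):1·1+0→1, (4,2):3·2+1→7, (4,3):1·3+3→6, (4,4):0·4+1→1
Read S(4,1) = 1, S(4,2) = 7, S(4,3) = 6, S(4,4) = 1.

1, 7, 6, 1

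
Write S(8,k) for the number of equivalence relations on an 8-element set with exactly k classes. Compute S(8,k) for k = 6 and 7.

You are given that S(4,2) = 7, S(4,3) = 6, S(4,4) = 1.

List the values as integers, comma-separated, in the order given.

266, 28

r5: T_5,3=3×6+7=25; T_5,4=4×1+6=10; T_5,5=5×0+1=1
r6: T_6,4=4×10+25=65; T_6,5=5×1+10=15; T_6,6=6×0+1=1
r7: T_7,5=5×15+65=140; T_7,6=6×1+15=21; T_7,7=7×0+1=1
r8: T_8,6=6×21+140=266; T_8,7=7×1+21=28
Read S(8,6) = 266, S(8,7) = 28.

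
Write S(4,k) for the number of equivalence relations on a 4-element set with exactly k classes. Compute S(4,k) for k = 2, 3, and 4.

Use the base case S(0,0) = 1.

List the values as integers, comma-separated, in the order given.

[1] T[1,1]:1*0+1=1
[2] T[2,1]:1*1+0=1 · T[2,2]:2*0+1=1
[3] T[3,1]:1*1+0=1 · T[3,2]:2*1+1=3 · T[3,3]:3*0+1=1
[4] T[4,2]:2*3+1=7 · T[4,3]:3*1+3=6 · T[4,4]:4*0+1=1
Read S(4,2) = 7, S(4,3) = 6, S(4,4) = 1.

7, 6, 1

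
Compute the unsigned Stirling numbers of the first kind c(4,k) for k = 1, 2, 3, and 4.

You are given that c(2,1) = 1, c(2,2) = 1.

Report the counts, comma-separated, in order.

[3] T[3,1]:2*1+0=2 · T[3,2]:2*1+1=3 · T[3,3]:2*0+1=1
[4] T[4,1]:3*2+0=6 · T[4,2]:3*3+2=11 · T[4,3]:3*1+3=6 · T[4,4]:3*0+1=1
Read c(4,1) = 6, c(4,2) = 11, c(4,3) = 6, c(4,4) = 1.

6, 11, 6, 1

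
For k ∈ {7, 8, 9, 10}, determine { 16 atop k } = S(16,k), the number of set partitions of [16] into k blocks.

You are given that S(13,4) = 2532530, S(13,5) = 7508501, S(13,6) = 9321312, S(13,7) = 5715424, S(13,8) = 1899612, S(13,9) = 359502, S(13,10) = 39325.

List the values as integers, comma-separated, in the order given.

[14] T[14,5]:5*7508501+2532530=40075035 · T[14,6]:6*9321312+7508501=63436373 · T[14,7]:7*5715424+9321312=49329280 · T[14,8]:8*1899612+5715424=20912320 · T[14,9]:9*359502+1899612=5135130 · T[14,10]:10*39325+359502=752752
[15] T[15,6]:6*63436373+40075035=420693273 · T[15,7]:7*49329280+63436373=408741333 · T[15,8]:8*20912320+49329280=216627840 · T[15,9]:9*5135130+20912320=67128490 · T[15,10]:10*752752+5135130=12662650
[16] T[16,7]:7*408741333+420693273=3281882604 · T[16,8]:8*216627840+408741333=2141764053 · T[16,9]:9*67128490+216627840=820784250 · T[16,10]:10*12662650+67128490=193754990
Read S(16,7) = 3281882604, S(16,8) = 2141764053, S(16,9) = 820784250, S(16,10) = 193754990.

3281882604, 2141764053, 820784250, 193754990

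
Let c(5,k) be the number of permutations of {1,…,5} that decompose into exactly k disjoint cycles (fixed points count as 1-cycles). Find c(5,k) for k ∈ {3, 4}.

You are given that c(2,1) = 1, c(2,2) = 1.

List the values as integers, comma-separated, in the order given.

i=3: T(3,1)=0+2·1=2 | T(3,2)=1+2·1=3 | T(3,3)=1+2·0=1
i=4: T(4,2)=2+3·3=11 | T(4,3)=3+3·1=6 | T(4,4)=1+3·0=1
i=5: T(5,3)=11+4·6=35 | T(5,4)=6+4·1=10
Read c(5,3) = 35, c(5,4) = 10.

35, 10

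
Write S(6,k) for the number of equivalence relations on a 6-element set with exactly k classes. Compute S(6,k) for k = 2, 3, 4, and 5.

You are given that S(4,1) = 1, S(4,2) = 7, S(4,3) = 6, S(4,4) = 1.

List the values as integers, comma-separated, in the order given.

31, 90, 65, 15

i=5: T(5,1)=0+1·1=1 | T(5,2)=1+2·7=15 | T(5,3)=7+3·6=25 | T(5,4)=6+4·1=10 | T(5,5)=1+5·0=1
i=6: T(6,2)=1+2·15=31 | T(6,3)=15+3·25=90 | T(6,4)=25+4·10=65 | T(6,5)=10+5·1=15
Read S(6,2) = 31, S(6,3) = 90, S(6,4) = 65, S(6,5) = 15.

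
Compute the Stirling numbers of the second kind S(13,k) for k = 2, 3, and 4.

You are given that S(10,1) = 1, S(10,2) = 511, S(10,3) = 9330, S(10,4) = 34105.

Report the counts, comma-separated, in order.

@11  (11,1):1·1+0→1, (11,2):511·2+1→1023, (11,3):9330·3+511→28501, (11,4):34105·4+9330→145750
@12  (12,1):1·1+0→1, (12,2):1023·2+1→2047, (12,3):28501·3+1023→86526, (12,4):145750·4+28501→611501
@13  (13,2):2047·2+1→4095, (13,3):86526·3+2047→261625, (13,4):611501·4+86526→2532530
Read S(13,2) = 4095, S(13,3) = 261625, S(13,4) = 2532530.

4095, 261625, 2532530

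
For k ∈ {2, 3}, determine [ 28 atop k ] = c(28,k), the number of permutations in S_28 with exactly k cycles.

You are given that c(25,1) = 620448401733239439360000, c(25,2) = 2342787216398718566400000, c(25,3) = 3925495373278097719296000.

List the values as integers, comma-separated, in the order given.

42373564558110787183902720000, 73689668464006010184007680000

[26] T[26,1]:25*620448401733239439360000+0=15511210043330985984000000 · T[26,2]:25*2342787216398718566400000+620448401733239439360000=59190128811701203599360000 · T[26,3]:25*3925495373278097719296000+2342787216398718566400000=100480171548351161548800000
[27] T[27,1]:26*15511210043330985984000000+0=403291461126605635584000000 · T[27,2]:26*59190128811701203599360000+15511210043330985984000000=1554454559147562279567360000 · T[27,3]:26*100480171548351161548800000+59190128811701203599360000=2671674589068831403868160000
[28] T[28,2]:27*1554454559147562279567360000+403291461126605635584000000=42373564558110787183902720000 · T[28,3]:27*2671674589068831403868160000+1554454559147562279567360000=73689668464006010184007680000
Read c(28,2) = 42373564558110787183902720000, c(28,3) = 73689668464006010184007680000.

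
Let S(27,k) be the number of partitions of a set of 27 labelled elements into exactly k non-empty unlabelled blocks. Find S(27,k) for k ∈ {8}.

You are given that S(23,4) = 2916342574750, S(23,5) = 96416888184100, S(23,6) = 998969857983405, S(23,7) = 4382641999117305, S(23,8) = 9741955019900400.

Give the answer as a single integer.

row 24: T[24][5]=5·96416888184100+2916342574750=485000783495250  T[24][6]=6·998969857983405+96416888184100=6090236036084530  T[24][7]=7·4382641999117305+998969857983405=31677463851804540  T[24][8]=8·9741955019900400+4382641999117305=82318282158320505
row 25: T[25][6]=6·6090236036084530+485000783495250=37026417000002430  T[25][7]=7·31677463851804540+6090236036084530=227832482998716310  T[25][8]=8·82318282158320505+31677463851804540=690223721118368580
row 26: T[26][7]=7·227832482998716310+37026417000002430=1631853797991016600  T[26][8]=8·690223721118368580+227832482998716310=5749622251945664950
row 27: T[27][8]=8·5749622251945664950+1631853797991016600=47628831813556336200
Read S(27,8) = 47628831813556336200.

47628831813556336200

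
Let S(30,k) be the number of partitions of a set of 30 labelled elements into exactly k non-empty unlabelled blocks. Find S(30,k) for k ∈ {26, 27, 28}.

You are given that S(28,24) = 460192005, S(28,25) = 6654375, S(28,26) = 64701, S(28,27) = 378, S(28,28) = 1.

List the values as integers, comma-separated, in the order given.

843303006, 10359090, 86275

r29: T_29,25=25×6654375+460192005=626551380; T_29,26=26×64701+6654375=8336601; T_29,27=27×378+64701=74907; T_29,28=28×1+378=406
r30: T_30,26=26×8336601+626551380=843303006; T_30,27=27×74907+8336601=10359090; T_30,28=28×406+74907=86275
Read S(30,26) = 843303006, S(30,27) = 10359090, S(30,28) = 86275.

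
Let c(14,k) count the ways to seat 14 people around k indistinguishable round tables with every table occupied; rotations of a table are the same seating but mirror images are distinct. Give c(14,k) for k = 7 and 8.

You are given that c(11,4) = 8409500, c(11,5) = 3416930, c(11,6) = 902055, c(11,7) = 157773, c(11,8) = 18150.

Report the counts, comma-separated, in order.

r12: T_12,5=11×3416930+8409500=45995730; T_12,6=11×902055+3416930=13339535; T_12,7=11×157773+902055=2637558; T_12,8=11×18150+157773=357423
r13: T_13,6=12×13339535+45995730=206070150; T_13,7=12×2637558+13339535=44990231; T_13,8=12×357423+2637558=6926634
r14: T_14,7=13×44990231+206070150=790943153; T_14,8=13×6926634+44990231=135036473
Read c(14,7) = 790943153, c(14,8) = 135036473.

790943153, 135036473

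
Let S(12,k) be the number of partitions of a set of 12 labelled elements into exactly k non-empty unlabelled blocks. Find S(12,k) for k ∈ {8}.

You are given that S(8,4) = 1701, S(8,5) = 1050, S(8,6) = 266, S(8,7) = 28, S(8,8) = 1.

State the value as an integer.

159027

row 9: T[9][5]=5·1050+1701=6951  T[9][6]=6·266+1050=2646  T[9][7]=7·28+266=462  T[9][8]=8·1+28=36
row 10: T[10][6]=6·2646+6951=22827  T[10][7]=7·462+2646=5880  T[10][8]=8·36+462=750
row 11: T[11][7]=7·5880+22827=63987  T[11][8]=8·750+5880=11880
row 12: T[12][8]=8·11880+63987=159027
Read S(12,8) = 159027.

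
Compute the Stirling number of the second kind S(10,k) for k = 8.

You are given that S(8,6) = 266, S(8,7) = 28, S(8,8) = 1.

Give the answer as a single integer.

i=9: T(9,7)=266+7·28=462 | T(9,8)=28+8·1=36
i=10: T(10,8)=462+8·36=750
Read S(10,8) = 750.

750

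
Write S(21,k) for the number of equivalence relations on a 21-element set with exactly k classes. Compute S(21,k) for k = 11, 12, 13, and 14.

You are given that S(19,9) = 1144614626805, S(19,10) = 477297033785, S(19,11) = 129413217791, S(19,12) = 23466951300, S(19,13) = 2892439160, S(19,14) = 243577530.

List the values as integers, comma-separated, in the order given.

@20  (20,10):477297033785·10+1144614626805→5917584964655, (20,11):129413217791·11+477297033785→1900842429486, (20,12):23466951300·12+129413217791→411016633391, (20,13):2892439160·13+23466951300→61068660380, (20,14):243577530·14+2892439160→6302524580
@21  (21,11):1900842429486·11+5917584964655→26826851689001, (21,12):411016633391·12+1900842429486→6833042030178, (21,13):61068660380·13+411016633391→1204909218331, (21,14):6302524580·14+61068660380→149304004500
Read S(21,11) = 26826851689001, S(21,12) = 6833042030178, S(21,13) = 1204909218331, S(21,14) = 149304004500.

26826851689001, 6833042030178, 1204909218331, 149304004500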